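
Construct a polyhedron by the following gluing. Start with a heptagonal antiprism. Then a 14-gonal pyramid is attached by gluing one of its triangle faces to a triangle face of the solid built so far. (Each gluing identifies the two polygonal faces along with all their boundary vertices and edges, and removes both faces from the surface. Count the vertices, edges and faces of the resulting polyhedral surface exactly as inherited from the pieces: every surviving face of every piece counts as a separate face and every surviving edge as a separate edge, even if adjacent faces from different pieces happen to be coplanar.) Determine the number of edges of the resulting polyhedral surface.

53

A heptagonal antiprism: V=14, E=28, F=16.
Attach a 14-gonal pyramid (V=15, E=28, F=15) along a 3-gon: merge 3 vertices and 3 edges, delete both glued faces → V=26, E=53, F=29.
Check: V − E + F = 26 − 53 + 29 = 2.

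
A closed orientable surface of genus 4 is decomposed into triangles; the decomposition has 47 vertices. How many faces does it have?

χ = 2 − 2·4 = -6, and every face is a triangle so 3F = 2E.
V − E + F = -6 with E = 3F/2 gives 47 − (3/2 − 1)·F = -6, so F = 106 and E = 159.

106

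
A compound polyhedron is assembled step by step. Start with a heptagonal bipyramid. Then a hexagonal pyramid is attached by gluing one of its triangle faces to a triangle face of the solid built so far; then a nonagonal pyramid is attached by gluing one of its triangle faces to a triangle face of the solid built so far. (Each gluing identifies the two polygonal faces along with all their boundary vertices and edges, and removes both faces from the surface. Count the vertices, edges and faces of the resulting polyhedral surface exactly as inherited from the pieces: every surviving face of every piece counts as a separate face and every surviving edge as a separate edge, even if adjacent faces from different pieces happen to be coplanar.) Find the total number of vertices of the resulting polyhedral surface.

20

A heptagonal bipyramid: V=9, E=21, F=14.
Attach a hexagonal pyramid (V=7, E=12, F=7) along a 3-gon: merge 3 vertices and 3 edges, delete both glued faces → V=13, E=30, F=19.
Attach a nonagonal pyramid (V=10, E=18, F=10) along a 3-gon: merge 3 vertices and 3 edges, delete both glued faces → V=20, E=45, F=27.
Check: V − E + F = 20 − 45 + 27 = 2.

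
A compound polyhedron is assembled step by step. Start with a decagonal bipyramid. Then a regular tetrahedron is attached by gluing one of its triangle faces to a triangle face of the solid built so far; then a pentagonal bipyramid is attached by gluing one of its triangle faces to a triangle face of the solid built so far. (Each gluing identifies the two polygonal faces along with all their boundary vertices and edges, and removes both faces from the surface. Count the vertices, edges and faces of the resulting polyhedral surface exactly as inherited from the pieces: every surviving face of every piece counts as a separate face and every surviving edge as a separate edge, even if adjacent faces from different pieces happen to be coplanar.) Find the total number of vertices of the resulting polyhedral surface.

A decagonal bipyramid: V=12, E=30, F=20.
Attach a regular tetrahedron (V=4, E=6, F=4) along a 3-gon: merge 3 vertices and 3 edges, delete both glued faces → V=13, E=33, F=22.
Attach a pentagonal bipyramid (V=7, E=15, F=10) along a 3-gon: merge 3 vertices and 3 edges, delete both glued faces → V=17, E=45, F=30.
Check: V − E + F = 17 − 45 + 30 = 2.

17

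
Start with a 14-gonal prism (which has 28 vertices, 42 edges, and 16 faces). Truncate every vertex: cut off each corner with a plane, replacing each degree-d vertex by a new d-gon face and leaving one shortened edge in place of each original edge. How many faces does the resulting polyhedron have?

44

Truncation replaces each original edge-end by a new vertex, so V′ = 2E = 84.
Each original edge survives, and each old vertex of degree d contributes d new edges; summing degrees gives Σd = 2E, so E′ = E + 2E = 3E = 126.
Each original face survives and each original vertex becomes one new face: F′ = F + V = 44.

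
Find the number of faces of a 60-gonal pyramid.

61

A pyramid on an n-gon base has one n-gon and n triangles: V = 60 + 1 = 61, E = 2·60 = 120, F = 60 + 1 = 61.
Check: V − E + F = 61 − 120 + 61 = 2.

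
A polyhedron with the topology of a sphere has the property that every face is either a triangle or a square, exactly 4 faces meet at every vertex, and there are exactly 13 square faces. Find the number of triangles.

Let x be the number of triangles; then F = 13 + x.
Edge–face incidences: 2E = 4·13 + 3·x = 52 + 3x.
Every vertex has degree 4, so 4V = 2E.
Euler: V − E + F = 2 ⇒ (2E)/4 − E + (13 + x) = 2.
Multiply by 8: 2·(2E) − 4·(2E) + 8·(13 + x) = 16, i.e. 104 + 8x − 2·(52 + 3x) = 16.
Collecting terms: 2x = 16, so x = 8.
Then 2E = 52 + 3·8 = 76, so E = 38, V = 2E/4 = 19, F = 13 + 8 = 21.

8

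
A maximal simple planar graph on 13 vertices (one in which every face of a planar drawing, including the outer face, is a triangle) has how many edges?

In a plane triangulation 3F = 2E and V − E + F = 2, so E = 3V − 6 = 3·13 − 6 = 33.

33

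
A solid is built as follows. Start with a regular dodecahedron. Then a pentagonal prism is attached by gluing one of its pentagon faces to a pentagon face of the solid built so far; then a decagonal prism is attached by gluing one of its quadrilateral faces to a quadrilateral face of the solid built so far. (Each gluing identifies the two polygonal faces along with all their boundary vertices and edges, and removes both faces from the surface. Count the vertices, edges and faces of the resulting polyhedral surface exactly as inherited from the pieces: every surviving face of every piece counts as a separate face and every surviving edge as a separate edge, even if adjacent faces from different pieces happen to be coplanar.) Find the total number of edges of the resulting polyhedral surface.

A regular dodecahedron: V=20, E=30, F=12.
Attach a pentagonal prism (V=10, E=15, F=7) along a 5-gon: merge 5 vertices and 5 edges, delete both glued faces → V=25, E=40, F=17.
Attach a decagonal prism (V=20, E=30, F=12) along a 4-gon: merge 4 vertices and 4 edges, delete both glued faces → V=41, E=66, F=27.
Check: V − E + F = 41 − 66 + 27 = 2.

66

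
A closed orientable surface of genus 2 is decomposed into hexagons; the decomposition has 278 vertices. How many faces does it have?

χ = 2 − 2·2 = -2, and every face is a hexagon so 6F = 2E.
V − E + F = -2 with E = 6F/2 gives 278 − (6/2 − 1)·F = -2, so F = 140 and E = 420.

140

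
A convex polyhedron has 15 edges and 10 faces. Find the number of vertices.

7

Here V − E + F = 2.
V = 2 + E − F = 2 + 15 − 10 = 7.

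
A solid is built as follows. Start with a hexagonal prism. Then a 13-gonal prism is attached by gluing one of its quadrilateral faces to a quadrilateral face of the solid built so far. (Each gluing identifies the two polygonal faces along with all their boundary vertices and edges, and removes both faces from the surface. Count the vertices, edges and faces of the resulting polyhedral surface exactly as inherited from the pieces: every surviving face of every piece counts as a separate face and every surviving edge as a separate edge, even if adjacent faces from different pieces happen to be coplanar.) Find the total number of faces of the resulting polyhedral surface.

21

A hexagonal prism: V=12, E=18, F=8.
Attach a 13-gonal prism (V=26, E=39, F=15) along a 4-gon: merge 4 vertices and 4 edges, delete both glued faces → V=34, E=53, F=21.
Check: V − E + F = 34 − 53 + 21 = 2.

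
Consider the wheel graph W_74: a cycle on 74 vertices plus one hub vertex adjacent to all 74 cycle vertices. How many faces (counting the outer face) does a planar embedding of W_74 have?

W_74 has V = 74 + 1 = 75 vertices and E = 2·74 = 148 edges.
By Euler's formula F = 2 − V + E = 2 − 75 + 148 = 75.

75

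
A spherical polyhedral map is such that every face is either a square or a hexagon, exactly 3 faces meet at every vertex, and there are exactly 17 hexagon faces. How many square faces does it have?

Let x be the number of squares; then F = 17 + x.
Edge–face incidences: 2E = 6·17 + 4·x = 102 + 4x.
Every vertex has degree 3, so 3V = 2E.
Euler: V − E + F = 2 ⇒ (2E)/3 − E + (17 + x) = 2.
Multiply by 6: 2·(2E) − 3·(2E) + 6·(17 + x) = 12, i.e. 102 + 6x − (102 + 4x) = 12.
Collecting terms: 2x = 12, so x = 6.
Then 2E = 102 + 4·6 = 126, so E = 63, V = 2E/3 = 42, F = 17 + 6 = 23.

6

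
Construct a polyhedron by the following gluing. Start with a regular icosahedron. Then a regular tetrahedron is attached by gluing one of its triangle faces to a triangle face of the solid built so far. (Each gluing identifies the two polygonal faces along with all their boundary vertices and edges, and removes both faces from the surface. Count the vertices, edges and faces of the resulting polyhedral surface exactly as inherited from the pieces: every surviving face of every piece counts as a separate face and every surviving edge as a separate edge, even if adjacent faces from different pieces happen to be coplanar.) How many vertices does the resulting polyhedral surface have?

A regular icosahedron: V=12, E=30, F=20.
Attach a regular tetrahedron (V=4, E=6, F=4) along a 3-gon: merge 3 vertices and 3 edges, delete both glued faces → V=13, E=33, F=22.
Check: V − E + F = 13 − 33 + 22 = 2.

13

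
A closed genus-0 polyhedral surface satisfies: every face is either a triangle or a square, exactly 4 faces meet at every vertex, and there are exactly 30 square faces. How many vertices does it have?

Let x be the number of triangles; then F = 30 + x.
Edge–face incidences: 2E = 4·30 + 3·x = 120 + 3x.
Every vertex has degree 4, so 4V = 2E.
Euler: V − E + F = 2 ⇒ (2E)/4 − E + (30 + x) = 2.
Multiply by 8: 2·(2E) − 4·(2E) + 8·(30 + x) = 16, i.e. 240 + 8x − 2·(120 + 3x) = 16.
Collecting terms: 2x = 16, so x = 8.
Then 2E = 120 + 3·8 = 144, so E = 72, V = 2E/4 = 36, F = 30 + 8 = 38.

36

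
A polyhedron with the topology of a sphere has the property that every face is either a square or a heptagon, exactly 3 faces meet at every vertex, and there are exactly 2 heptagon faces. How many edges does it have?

Let x be the number of squares; then F = 2 + x.
Edge–face incidences: 2E = 7·2 + 4·x = 14 + 4x.
Every vertex has degree 3, so 3V = 2E.
Euler: V − E + F = 2 ⇒ (2E)/3 − E + (2 + x) = 2.
Multiply by 6: 2·(2E) − 3·(2E) + 6·(2 + x) = 12, i.e. 12 + 6x − (14 + 4x) = 12.
Collecting terms: 2x − 2 = 12, so 2x = 14, so x = 7.
Then 2E = 14 + 4·7 = 42, so E = 21, V = 2E/3 = 14, F = 2 + 7 = 9.

21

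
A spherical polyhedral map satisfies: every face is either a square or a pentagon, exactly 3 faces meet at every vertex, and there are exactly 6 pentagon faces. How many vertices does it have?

Let x be the number of squares; then F = 6 + x.
Edge–face incidences: 2E = 5·6 + 4·x = 30 + 4x.
Every vertex has degree 3, so 3V = 2E.
Euler: V − E + F = 2 ⇒ (2E)/3 − E + (6 + x) = 2.
Multiply by 6: 2·(2E) − 3·(2E) + 6·(6 + x) = 12, i.e. 36 + 6x − (30 + 4x) = 12.
Collecting terms: 2x + 6 = 12, so 2x = 6, so x = 3.
Then 2E = 30 + 4·3 = 42, so E = 21, V = 2E/3 = 14, F = 6 + 3 = 9.

14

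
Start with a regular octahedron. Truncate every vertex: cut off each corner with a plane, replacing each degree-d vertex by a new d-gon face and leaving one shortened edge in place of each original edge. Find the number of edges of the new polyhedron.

36

The base solid has V = 6, E = 12, F = 8.
Truncation replaces each original edge-end by a new vertex, so V′ = 2E = 24.
Each original edge survives, and each old vertex of degree d contributes d new edges; summing degrees gives Σd = 2E, so E′ = E + 2E = 3E = 36.
Each original face survives and each original vertex becomes one new face: F′ = F + V = 14.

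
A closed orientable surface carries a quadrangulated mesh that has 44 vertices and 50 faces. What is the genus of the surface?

Every face is a square, so 2E = 4·50 = 200, giving E = 100.
χ = V − E + F = 44 − 100 + 50 = -6.
For a closed orientable surface χ = 2 − 2g, so g = (2 − (-6))/2 = 4.

4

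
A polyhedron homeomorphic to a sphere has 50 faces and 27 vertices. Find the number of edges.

75

Here V − E + F = 2.
E = V + F − (2) = 27 + 50 − (2) = 75.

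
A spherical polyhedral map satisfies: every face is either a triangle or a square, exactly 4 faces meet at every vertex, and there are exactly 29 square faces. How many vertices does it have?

35

Let x be the number of triangles; then F = 29 + x.
Edge–face incidences: 2E = 4·29 + 3·x = 116 + 3x.
Every vertex has degree 4, so 4V = 2E.
Euler: V − E + F = 2 ⇒ (2E)/4 − E + (29 + x) = 2.
Multiply by 8: 2·(2E) − 4·(2E) + 8·(29 + x) = 16, i.e. 232 + 8x − 2·(116 + 3x) = 16.
Collecting terms: 2x = 16, so x = 8.
Then 2E = 116 + 3·8 = 140, so E = 70, V = 2E/4 = 35, F = 29 + 8 = 37.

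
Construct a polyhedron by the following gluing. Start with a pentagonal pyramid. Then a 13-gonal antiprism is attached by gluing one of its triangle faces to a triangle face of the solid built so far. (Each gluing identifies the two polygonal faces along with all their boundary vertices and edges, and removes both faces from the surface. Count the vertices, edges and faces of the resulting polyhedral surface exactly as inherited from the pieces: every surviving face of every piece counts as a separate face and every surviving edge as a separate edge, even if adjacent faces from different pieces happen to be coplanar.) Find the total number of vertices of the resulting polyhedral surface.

A pentagonal pyramid: V=6, E=10, F=6.
Attach a 13-gonal antiprism (V=26, E=52, F=28) along a 3-gon: merge 3 vertices and 3 edges, delete both glued faces → V=29, E=59, F=32.
Check: V − E + F = 29 − 59 + 32 = 2.

29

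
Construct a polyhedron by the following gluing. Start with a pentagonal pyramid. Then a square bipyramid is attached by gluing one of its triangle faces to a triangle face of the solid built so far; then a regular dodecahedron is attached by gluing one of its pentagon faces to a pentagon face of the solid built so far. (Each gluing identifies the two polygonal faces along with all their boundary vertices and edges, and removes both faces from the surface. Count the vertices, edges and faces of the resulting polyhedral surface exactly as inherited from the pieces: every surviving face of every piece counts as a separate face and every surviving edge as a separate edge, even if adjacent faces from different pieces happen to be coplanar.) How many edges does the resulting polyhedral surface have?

A pentagonal pyramid: V=6, E=10, F=6.
Attach a square bipyramid (V=6, E=12, F=8) along a 3-gon: merge 3 vertices and 3 edges, delete both glued faces → V=9, E=19, F=12.
Attach a regular dodecahedron (V=20, E=30, F=12) along a 5-gon: merge 5 vertices and 5 edges, delete both glued faces → V=24, E=44, F=22.
Check: V − E + F = 24 − 44 + 22 = 2.

44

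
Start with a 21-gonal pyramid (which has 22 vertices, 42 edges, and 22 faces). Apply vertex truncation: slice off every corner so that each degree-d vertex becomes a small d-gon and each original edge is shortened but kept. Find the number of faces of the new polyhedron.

44

Truncation replaces each original edge-end by a new vertex, so V′ = 2E = 84.
Each original edge survives, and each old vertex of degree d contributes d new edges; summing degrees gives Σd = 2E, so E′ = E + 2E = 3E = 126.
Each original face survives and each original vertex becomes one new face: F′ = F + V = 44.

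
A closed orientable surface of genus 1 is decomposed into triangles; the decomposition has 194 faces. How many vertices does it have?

97

χ = 2 − 2·1 = 0, and every face is a triangle so 3F = 2E.
E = 3·194/2 = 291. Then V = 0 + E − F = 0 + 291 − 194 = 97.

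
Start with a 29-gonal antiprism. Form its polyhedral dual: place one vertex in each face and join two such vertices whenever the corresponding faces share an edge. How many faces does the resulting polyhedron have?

58

The base solid has V = 58, E = 116, F = 60.
The dual swaps V and F and preserves E: V′ = F = 60, E′ = E = 116, F′ = V = 58.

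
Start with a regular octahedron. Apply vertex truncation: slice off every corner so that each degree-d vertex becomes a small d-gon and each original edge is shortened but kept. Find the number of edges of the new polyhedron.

36

The base solid has V = 6, E = 12, F = 8.
Truncation replaces each original edge-end by a new vertex, so V′ = 2E = 24.
Each original edge survives, and each old vertex of degree d contributes d new edges; summing degrees gives Σd = 2E, so E′ = E + 2E = 3E = 36.
Each original face survives and each original vertex becomes one new face: F′ = F + V = 14.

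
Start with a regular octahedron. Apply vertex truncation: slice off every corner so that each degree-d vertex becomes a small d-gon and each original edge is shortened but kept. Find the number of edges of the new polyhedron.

The base solid has V = 6, E = 12, F = 8.
Truncation replaces each original edge-end by a new vertex, so V′ = 2E = 24.
Each original edge survives, and each old vertex of degree d contributes d new edges; summing degrees gives Σd = 2E, so E′ = E + 2E = 3E = 36.
Each original face survives and each original vertex becomes one new face: F′ = F + V = 14.

36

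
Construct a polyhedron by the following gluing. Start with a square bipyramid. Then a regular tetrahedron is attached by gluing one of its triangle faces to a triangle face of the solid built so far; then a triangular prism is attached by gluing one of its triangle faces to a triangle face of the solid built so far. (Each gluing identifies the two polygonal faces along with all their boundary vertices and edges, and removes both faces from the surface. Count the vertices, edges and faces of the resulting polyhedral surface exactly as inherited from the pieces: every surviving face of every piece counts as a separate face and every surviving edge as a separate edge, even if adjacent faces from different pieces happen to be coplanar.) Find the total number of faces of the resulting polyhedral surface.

A square bipyramid: V=6, E=12, F=8.
Attach a regular tetrahedron (V=4, E=6, F=4) along a 3-gon: merge 3 vertices and 3 edges, delete both glued faces → V=7, E=15, F=10.
Attach a triangular prism (V=6, E=9, F=5) along a 3-gon: merge 3 vertices and 3 edges, delete both glued faces → V=10, E=21, F=13.
Check: V − E + F = 10 − 21 + 13 = 2.

13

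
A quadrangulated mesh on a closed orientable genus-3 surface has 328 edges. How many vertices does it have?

χ = 2 − 2·3 = -4, and every face is a square so 4F = 2E.
F = 2E/4 = 164. Then V = -4 + E − F = -4 + 328 − 164 = 160.

160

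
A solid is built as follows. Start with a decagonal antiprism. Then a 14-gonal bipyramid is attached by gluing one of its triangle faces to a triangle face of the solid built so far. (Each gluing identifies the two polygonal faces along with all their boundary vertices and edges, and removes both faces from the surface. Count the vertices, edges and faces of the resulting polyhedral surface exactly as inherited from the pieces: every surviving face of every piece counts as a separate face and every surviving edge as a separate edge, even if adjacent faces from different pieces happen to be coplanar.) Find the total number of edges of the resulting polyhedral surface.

79

A decagonal antiprism: V=20, E=40, F=22.
Attach a 14-gonal bipyramid (V=16, E=42, F=28) along a 3-gon: merge 3 vertices and 3 edges, delete both glued faces → V=33, E=79, F=48.
Check: V − E + F = 33 − 79 + 48 = 2.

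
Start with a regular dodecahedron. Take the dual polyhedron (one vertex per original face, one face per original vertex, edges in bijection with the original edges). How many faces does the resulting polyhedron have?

The base solid has V = 20, E = 30, F = 12.
The dual swaps V and F and preserves E: V′ = F = 12, E′ = E = 30, F′ = V = 20.

20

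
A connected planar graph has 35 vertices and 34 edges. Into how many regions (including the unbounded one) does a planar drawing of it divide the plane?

1

Euler's formula for a connected plane graph: V − E + F = 2, so F = 2 − 35 + 34 = 1.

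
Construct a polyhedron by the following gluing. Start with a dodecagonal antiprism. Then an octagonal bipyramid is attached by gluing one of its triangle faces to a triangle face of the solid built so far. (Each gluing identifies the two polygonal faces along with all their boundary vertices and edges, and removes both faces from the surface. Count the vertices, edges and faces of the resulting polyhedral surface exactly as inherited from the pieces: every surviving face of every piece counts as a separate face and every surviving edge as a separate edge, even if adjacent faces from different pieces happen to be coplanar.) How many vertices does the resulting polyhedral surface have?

A dodecagonal antiprism: V=24, E=48, F=26.
Attach an octagonal bipyramid (V=10, E=24, F=16) along a 3-gon: merge 3 vertices and 3 edges, delete both glued faces → V=31, E=69, F=40.
Check: V − E + F = 31 − 69 + 40 = 2.

31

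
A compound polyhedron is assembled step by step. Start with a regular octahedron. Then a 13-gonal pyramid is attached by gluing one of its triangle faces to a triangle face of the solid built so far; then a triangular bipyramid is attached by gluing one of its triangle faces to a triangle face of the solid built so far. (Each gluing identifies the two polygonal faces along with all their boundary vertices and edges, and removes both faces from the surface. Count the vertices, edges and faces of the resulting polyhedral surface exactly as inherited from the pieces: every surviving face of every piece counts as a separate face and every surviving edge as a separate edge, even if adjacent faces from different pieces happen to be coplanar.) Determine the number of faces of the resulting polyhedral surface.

A regular octahedron: V=6, E=12, F=8.
Attach a 13-gonal pyramid (V=14, E=26, F=14) along a 3-gon: merge 3 vertices and 3 edges, delete both glued faces → V=17, E=35, F=20.
Attach a triangular bipyramid (V=5, E=9, F=6) along a 3-gon: merge 3 vertices and 3 edges, delete both glued faces → V=19, E=41, F=24.
Check: V − E + F = 19 − 41 + 24 = 2.

24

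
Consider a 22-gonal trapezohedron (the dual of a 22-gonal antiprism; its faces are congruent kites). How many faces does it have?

The n-trapezohedron (dual of the n-antiprism) has V = 2·22 + 2 = 46, E = 4·22 = 88, F = 2·22 = 44.
Check: V − E + F = 46 − 88 + 44 = 2.

44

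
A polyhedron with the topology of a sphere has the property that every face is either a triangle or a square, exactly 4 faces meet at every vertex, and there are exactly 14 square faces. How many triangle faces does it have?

Let x be the number of triangles; then F = 14 + x.
Edge–face incidences: 2E = 4·14 + 3·x = 56 + 3x.
Every vertex has degree 4, so 4V = 2E.
Euler: V − E + F = 2 ⇒ (2E)/4 − E + (14 + x) = 2.
Multiply by 8: 2·(2E) − 4·(2E) + 8·(14 + x) = 16, i.e. 112 + 8x − 2·(56 + 3x) = 16.
Collecting terms: 2x = 16, so x = 8.
Then 2E = 56 + 3·8 = 80, so E = 40, V = 2E/4 = 20, F = 14 + 8 = 22.

8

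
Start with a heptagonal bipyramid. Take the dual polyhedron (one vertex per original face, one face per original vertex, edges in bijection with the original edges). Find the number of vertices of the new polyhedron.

14

The base solid has V = 9, E = 21, F = 14.
The dual swaps V and F and preserves E: V′ = F = 14, E′ = E = 21, F′ = V = 9.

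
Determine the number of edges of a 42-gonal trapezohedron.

The n-trapezohedron (dual of the n-antiprism) has V = 2·42 + 2 = 86, E = 4·42 = 168, F = 2·42 = 84.

168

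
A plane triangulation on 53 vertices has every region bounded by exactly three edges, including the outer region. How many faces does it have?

102

In a plane triangulation 3F = 2E and V − E + F = 2, so F = 2V − 4 = 2·53 − 4 = 102.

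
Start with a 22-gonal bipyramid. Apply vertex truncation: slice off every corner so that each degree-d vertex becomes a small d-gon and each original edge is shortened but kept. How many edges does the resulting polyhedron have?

The base solid has V = 24, E = 66, F = 44.
Truncation replaces each original edge-end by a new vertex, so V′ = 2E = 132.
Each original edge survives, and each old vertex of degree d contributes d new edges; summing degrees gives Σd = 2E, so E′ = E + 2E = 3E = 198.
Each original face survives and each original vertex becomes one new face: F′ = F + V = 68.

198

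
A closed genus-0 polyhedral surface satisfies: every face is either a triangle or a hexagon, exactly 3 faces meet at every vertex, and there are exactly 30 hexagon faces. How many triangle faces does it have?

4

Let x be the number of triangles; then F = 30 + x.
Edge–face incidences: 2E = 6·30 + 3·x = 180 + 3x.
Every vertex has degree 3, so 3V = 2E.
Euler: V − E + F = 2 ⇒ (2E)/3 − E + (30 + x) = 2.
Multiply by 6: 2·(2E) − 3·(2E) + 6·(30 + x) = 12, i.e. 180 + 6x − (180 + 3x) = 12.
Collecting terms: 3x = 12, so x = 4.
Then 2E = 180 + 3·4 = 192, so E = 96, V = 2E/3 = 64, F = 30 + 4 = 34.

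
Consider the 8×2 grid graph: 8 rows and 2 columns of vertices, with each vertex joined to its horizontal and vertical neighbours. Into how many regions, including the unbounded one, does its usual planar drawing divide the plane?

The grid has V = 8·2 = 16 vertices and E = 8·1 + 2·7 = 22 edges.
F = 2 − V + E = 2 − 16 + 22 = 8.

8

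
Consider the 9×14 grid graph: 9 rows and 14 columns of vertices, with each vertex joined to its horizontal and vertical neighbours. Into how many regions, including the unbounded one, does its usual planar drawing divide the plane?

105

The grid has V = 9·14 = 126 vertices and E = 9·13 + 14·8 = 229 edges.
F = 2 − V + E = 2 − 126 + 229 = 105.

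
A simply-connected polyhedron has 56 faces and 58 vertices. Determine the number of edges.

112

Here V − E + F = 2.
E = V + F − (2) = 58 + 56 − (2) = 112.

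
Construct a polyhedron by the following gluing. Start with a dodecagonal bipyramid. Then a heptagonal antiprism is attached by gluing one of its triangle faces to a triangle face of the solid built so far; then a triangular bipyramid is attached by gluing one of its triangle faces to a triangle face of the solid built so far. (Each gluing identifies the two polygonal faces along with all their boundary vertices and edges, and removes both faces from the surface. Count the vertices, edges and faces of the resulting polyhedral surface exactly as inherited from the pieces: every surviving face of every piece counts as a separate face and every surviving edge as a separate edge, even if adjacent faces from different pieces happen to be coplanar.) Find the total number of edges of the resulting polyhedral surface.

67

A dodecagonal bipyramid: V=14, E=36, F=24.
Attach a heptagonal antiprism (V=14, E=28, F=16) along a 3-gon: merge 3 vertices and 3 edges, delete both glued faces → V=25, E=61, F=38.
Attach a triangular bipyramid (V=5, E=9, F=6) along a 3-gon: merge 3 vertices and 3 edges, delete both glued faces → V=27, E=67, F=42.
Check: V − E + F = 27 − 67 + 42 = 2.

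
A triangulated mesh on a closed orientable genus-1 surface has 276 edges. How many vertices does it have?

92

χ = 2 − 2·1 = 0, and every face is a triangle so 3F = 2E.
F = 2E/3 = 184. Then V = 0 + E − F = 0 + 276 − 184 = 92.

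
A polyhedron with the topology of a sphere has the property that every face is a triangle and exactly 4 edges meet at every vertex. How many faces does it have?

8

Each face has 3 edges and each edge borders two faces, so 2E = 3F.
Each vertex has degree 4, so 4V = 2E and hence V = 3F/4.
Euler: V − E + F = 2 ⇒ (3F/4) − (3F/2) + F = 2.
Multiply by 8: (6 − 12 + 8)F = 16, i.e. 2F = 16.
So F = 8, E = 3·8/2 = 12, V = 3·8/4 = 6.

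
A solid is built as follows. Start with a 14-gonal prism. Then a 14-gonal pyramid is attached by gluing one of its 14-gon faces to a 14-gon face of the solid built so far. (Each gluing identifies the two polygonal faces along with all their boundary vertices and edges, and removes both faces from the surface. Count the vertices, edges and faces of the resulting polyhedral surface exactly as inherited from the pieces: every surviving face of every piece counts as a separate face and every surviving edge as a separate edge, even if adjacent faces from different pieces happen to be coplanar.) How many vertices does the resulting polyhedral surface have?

29

A 14-gonal prism: V=28, E=42, F=16.
Attach a 14-gonal pyramid (V=15, E=28, F=15) along a 14-gon: merge 14 vertices and 14 edges, delete both glued faces → V=29, E=56, F=29.
Check: V − E + F = 29 − 56 + 29 = 2.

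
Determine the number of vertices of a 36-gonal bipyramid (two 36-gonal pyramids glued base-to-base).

38

A bipyramid over an n-gon has 2n triangular faces and n + 2 vertices: V = 36 + 2 = 38, E = 3·36 = 108, F = 2·36 = 72.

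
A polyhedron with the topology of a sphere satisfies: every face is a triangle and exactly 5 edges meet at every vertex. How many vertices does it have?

12

Each face has 3 edges and each edge borders two faces, so 2E = 3F.
Each vertex has degree 5, so 5V = 2E and hence V = 3F/5.
Euler: V − E + F = 2 ⇒ (3F/5) − (3F/2) + F = 2.
Multiply by 10: (6 − 15 + 10)F = 20, i.e. 1F = 20.
So F = 20, E = 3·20/2 = 30, V = 3·20/5 = 12.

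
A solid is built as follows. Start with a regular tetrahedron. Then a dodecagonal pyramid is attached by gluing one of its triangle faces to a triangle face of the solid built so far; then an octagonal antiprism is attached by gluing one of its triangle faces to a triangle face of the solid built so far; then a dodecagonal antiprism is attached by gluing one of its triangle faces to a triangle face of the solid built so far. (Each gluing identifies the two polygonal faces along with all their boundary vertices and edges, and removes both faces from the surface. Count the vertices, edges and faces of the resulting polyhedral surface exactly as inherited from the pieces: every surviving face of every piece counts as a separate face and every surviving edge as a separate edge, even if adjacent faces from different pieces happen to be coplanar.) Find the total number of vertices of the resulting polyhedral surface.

A regular tetrahedron: V=4, E=6, F=4.
Attach a dodecagonal pyramid (V=13, E=24, F=13) along a 3-gon: merge 3 vertices and 3 edges, delete both glued faces → V=14, E=27, F=15.
Attach an octagonal antiprism (V=16, E=32, F=18) along a 3-gon: merge 3 vertices and 3 edges, delete both glued faces → V=27, E=56, F=31.
Attach a dodecagonal antiprism (V=24, E=48, F=26) along a 3-gon: merge 3 vertices and 3 edges, delete both glued faces → V=48, E=101, F=55.
Check: V − E + F = 48 − 101 + 55 = 2.

48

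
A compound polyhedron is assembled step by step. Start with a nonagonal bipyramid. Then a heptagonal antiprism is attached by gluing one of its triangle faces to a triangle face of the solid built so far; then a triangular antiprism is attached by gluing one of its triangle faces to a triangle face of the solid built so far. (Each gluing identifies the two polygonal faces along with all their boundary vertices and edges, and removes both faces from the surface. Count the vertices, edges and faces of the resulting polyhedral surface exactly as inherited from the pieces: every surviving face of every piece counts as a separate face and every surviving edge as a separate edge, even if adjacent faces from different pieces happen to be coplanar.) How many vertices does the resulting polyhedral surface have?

25

A nonagonal bipyramid: V=11, E=27, F=18.
Attach a heptagonal antiprism (V=14, E=28, F=16) along a 3-gon: merge 3 vertices and 3 edges, delete both glued faces → V=22, E=52, F=32.
Attach a triangular antiprism (V=6, E=12, F=8) along a 3-gon: merge 3 vertices and 3 edges, delete both glued faces → V=25, E=61, F=38.
Check: V − E + F = 25 − 61 + 38 = 2.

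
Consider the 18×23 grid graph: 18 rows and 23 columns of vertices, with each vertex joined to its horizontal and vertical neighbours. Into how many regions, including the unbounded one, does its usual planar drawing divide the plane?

The grid has V = 18·23 = 414 vertices and E = 18·22 + 23·17 = 787 edges.
F = 2 − V + E = 2 − 414 + 787 = 375.

375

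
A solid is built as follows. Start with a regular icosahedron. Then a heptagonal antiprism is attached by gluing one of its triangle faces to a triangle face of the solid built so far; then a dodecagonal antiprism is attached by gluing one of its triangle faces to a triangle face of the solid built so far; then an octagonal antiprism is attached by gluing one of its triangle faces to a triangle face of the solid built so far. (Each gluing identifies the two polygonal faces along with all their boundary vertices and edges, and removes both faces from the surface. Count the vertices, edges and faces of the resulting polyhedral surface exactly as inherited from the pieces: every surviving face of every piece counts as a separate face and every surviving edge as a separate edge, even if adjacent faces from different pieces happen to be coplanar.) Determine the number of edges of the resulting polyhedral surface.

A regular icosahedron: V=12, E=30, F=20.
Attach a heptagonal antiprism (V=14, E=28, F=16) along a 3-gon: merge 3 vertices and 3 edges, delete both glued faces → V=23, E=55, F=34.
Attach a dodecagonal antiprism (V=24, E=48, F=26) along a 3-gon: merge 3 vertices and 3 edges, delete both glued faces → V=44, E=100, F=58.
Attach an octagonal antiprism (V=16, E=32, F=18) along a 3-gon: merge 3 vertices and 3 edges, delete both glued faces → V=57, E=129, F=74.
Check: V − E + F = 57 − 129 + 74 = 2.

129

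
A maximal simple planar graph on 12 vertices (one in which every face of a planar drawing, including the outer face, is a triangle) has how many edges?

In a plane triangulation 3F = 2E and V − E + F = 2, so E = 3V − 6 = 3·12 − 6 = 30.

30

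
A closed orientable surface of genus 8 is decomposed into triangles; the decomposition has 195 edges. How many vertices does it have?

χ = 2 − 2·8 = -14, and every face is a triangle so 3F = 2E.
F = 2E/3 = 130. Then V = -14 + E − F = -14 + 195 − 130 = 51.

51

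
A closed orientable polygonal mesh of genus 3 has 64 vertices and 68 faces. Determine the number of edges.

For a closed orientable surface of genus 3, χ = 2 − 2·3 = -4.
E = V + F − (-4) = 64 + 68 − (-4) = 136.

136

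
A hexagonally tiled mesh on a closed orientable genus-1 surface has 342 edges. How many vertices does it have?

228

χ = 2 − 2·1 = 0, and every face is a hexagon so 6F = 2E.
F = 2E/6 = 114. Then V = 0 + E − F = 0 + 342 − 114 = 228.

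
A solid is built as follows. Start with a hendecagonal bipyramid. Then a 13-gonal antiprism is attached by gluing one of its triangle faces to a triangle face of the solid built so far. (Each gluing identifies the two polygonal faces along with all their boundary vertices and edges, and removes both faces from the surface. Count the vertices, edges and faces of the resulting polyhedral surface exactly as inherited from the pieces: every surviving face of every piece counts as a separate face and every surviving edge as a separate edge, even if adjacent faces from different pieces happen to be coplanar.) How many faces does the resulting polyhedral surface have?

48

A hendecagonal bipyramid: V=13, E=33, F=22.
Attach a 13-gonal antiprism (V=26, E=52, F=28) along a 3-gon: merge 3 vertices and 3 edges, delete both glued faces → V=36, E=82, F=48.
Check: V − E + F = 36 − 82 + 48 = 2.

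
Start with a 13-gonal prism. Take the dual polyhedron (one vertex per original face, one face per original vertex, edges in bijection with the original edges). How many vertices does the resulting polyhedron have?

The base solid has V = 26, E = 39, F = 15.
The dual swaps V and F and preserves E: V′ = F = 15, E′ = E = 39, F′ = V = 26.

15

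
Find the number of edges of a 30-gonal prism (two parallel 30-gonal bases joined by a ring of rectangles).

90

A prism on an n-gon has two n-gon bases and n rectangular sides: V = 2·30 = 60, E = 3·30 = 90, F = 30 + 2 = 32.
Check: V − E + F = 60 − 90 + 32 = 2.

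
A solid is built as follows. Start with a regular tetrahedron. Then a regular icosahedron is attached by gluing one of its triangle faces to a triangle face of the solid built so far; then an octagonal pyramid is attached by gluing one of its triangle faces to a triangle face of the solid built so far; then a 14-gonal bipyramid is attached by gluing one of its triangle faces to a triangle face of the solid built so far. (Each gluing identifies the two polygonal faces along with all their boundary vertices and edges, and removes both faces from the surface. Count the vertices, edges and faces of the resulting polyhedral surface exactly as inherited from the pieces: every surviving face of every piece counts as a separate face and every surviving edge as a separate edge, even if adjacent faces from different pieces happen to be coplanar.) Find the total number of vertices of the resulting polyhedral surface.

A regular tetrahedron: V=4, E=6, F=4.
Attach a regular icosahedron (V=12, E=30, F=20) along a 3-gon: merge 3 vertices and 3 edges, delete both glued faces → V=13, E=33, F=22.
Attach an octagonal pyramid (V=9, E=16, F=9) along a 3-gon: merge 3 vertices and 3 edges, delete both glued faces → V=19, E=46, F=29.
Attach a 14-gonal bipyramid (V=16, E=42, F=28) along a 3-gon: merge 3 vertices and 3 edges, delete both glued faces → V=32, E=85, F=55.
Check: V − E + F = 32 − 85 + 55 = 2.

32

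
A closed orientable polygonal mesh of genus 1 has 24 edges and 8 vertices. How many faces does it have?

16

For a closed orientable surface of genus 1, χ = 2 − 2·1 = 0.
F = 0 − V + E = 0 − 8 + 24 = 16.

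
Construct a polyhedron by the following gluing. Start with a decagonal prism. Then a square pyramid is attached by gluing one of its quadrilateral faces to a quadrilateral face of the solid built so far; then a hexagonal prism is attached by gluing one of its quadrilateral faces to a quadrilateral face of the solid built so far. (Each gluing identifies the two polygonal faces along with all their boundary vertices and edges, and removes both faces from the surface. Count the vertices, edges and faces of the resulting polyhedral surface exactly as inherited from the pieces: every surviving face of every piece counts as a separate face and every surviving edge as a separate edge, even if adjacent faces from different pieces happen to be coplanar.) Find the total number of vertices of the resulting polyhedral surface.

29

A decagonal prism: V=20, E=30, F=12.
Attach a square pyramid (V=5, E=8, F=5) along a 4-gon: merge 4 vertices and 4 edges, delete both glued faces → V=21, E=34, F=15.
Attach a hexagonal prism (V=12, E=18, F=8) along a 4-gon: merge 4 vertices and 4 edges, delete both glued faces → V=29, E=48, F=21.
Check: V − E + F = 29 − 48 + 21 = 2.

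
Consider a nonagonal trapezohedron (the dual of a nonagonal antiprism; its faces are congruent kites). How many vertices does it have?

The n-trapezohedron (dual of the n-antiprism) has V = 2·9 + 2 = 20, E = 4·9 = 36, F = 2·9 = 18.
Check: V − E + F = 20 − 36 + 18 = 2.

20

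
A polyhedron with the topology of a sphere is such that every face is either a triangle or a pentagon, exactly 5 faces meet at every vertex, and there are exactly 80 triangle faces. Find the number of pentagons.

Let x be the number of pentagons; then F = 80 + x.
Edge–face incidences: 2E = 3·80 + 5·x = 240 + 5x.
Every vertex has degree 5, so 5V = 2E.
Euler: V − E + F = 2 ⇒ (2E)/5 − E + (80 + x) = 2.
Multiply by 10: 2·(2E) − 5·(2E) + 10·(80 + x) = 20, i.e. 800 + 10x − 3·(240 + 5x) = 20.
Collecting terms: −5x + 80 = 20, so −5x = −60, so x = 12.
Then 2E = 240 + 5·12 = 300, so E = 150, V = 2E/5 = 60, F = 80 + 12 = 92.

12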